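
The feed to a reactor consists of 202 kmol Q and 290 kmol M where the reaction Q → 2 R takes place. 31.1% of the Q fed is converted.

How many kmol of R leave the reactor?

Q reacted = 0.311 × 202 = 62.82 kmol; ν_Q = −1, so ξ = 62.82/1 = 62.82 kmol.
Outlet amounts (n = n₀ + ν ξ):
  Q: 202 − 1(62.82) = 139.2
  R: 0 + 2(62.82) = 125.6
  M: 290 (inert)

126 kmol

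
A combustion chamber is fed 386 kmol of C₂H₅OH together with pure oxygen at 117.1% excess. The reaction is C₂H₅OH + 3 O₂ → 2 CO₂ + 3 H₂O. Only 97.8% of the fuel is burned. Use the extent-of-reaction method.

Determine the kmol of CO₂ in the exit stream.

755 kmol

Stoichiometric O₂ = 3 × 386 = 1158 kmol; O₂ fed = 1158 × 2.171 = 2514 kmol.
Fuel reacted = 0.978 × 386 → ξ = 377.5 kmol.
Outlet (n = n₀ + ν ξ):
  C₂H₅OH: 386 − 1(377.5) = 8.492
  O₂: 2514 − 3(377.5) = 1381
  CO₂: 0 + 2(377.5) = 755
  H₂O: 0 + 3(377.5) = 1133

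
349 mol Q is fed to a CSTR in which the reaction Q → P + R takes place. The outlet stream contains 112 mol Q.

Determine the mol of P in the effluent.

For Q: n = n₀ − 1ξ → 112 = 349 − 1ξ, giving ξ = 237 mol.
Outlet amounts (n = n₀ + ν ξ):
  Q: 349 − 1(237) = 112
  P: 0 + 1(237) = 237
  R: 0 + 1(237) = 237

237 mol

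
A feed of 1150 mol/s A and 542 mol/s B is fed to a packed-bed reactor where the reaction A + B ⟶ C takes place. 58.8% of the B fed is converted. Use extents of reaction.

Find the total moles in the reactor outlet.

B reacted = 0.588 × 542 = 318.7 mol/s; ν_B = −1, so ξ = 318.7/1 = 318.7 mol/s.
Outlet amounts (n = n₀ + ν ξ):
  A: 1150 − 1(318.7) = 831.3
  B: 542 − 1(318.7) = 223.3
  C: 0 + 1(318.7) = 318.7
Total out = 831.3 + 223.3 + 318.7 = 1373 mol/s.

1370 mol/s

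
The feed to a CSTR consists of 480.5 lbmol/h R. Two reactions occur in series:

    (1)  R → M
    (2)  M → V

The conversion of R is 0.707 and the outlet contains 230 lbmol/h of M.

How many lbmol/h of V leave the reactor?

Conversion of R: R consumed = 1ξ₁ = 0.707 × 480.5 → ξ₁ = 339.7 lbmol/h.
M balance: n_M = 0 + 1ξ₁ − 1ξ₂ = 230 → ξ₂ = (1·339.7 − 230)/1 = 109.7 lbmol/h.
Outlet amounts (n = n₀ + Σ ν·ξ):
  R: 480.5 − 1(339.7) = 140.8
  M: 0 + 1(339.7) − 1(109.7) = 230
  V: 0 + 1(109.7) = 109.7

110 lbmol/h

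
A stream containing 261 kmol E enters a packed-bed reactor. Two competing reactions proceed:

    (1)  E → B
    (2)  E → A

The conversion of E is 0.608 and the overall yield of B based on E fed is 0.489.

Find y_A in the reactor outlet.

Yield of B: 1ξ₁ / 261 = 0.489 → ξ₁ = 127.6 kmol.
Conversion of E: 1ξ₁ + 1ξ₂ = 0.608 × 261 = 158.7 → ξ₂ = 31.06 kmol.
Outlet amounts (n = n₀ + Σ ν·ξ):
  E: 261 − 1(127.6) − 1(31.06) = 102.3
  B: 0 + 1(127.6) = 127.6
  A: 0 + 1(31.06) = 31.06
Total out = 261 kmol; y_A = 31.06 / 261 = 0.119.

0.119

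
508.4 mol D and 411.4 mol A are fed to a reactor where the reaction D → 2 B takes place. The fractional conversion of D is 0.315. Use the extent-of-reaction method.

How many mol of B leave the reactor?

D reacted = 0.315 × 508.4 = 160.1 mol; ν_D = −1, so ξ = 160.1/1 = 160.1 mol.
Outlet amounts (n = n₀ + ν ξ):
  D: 508.4 − 1(160.1) = 348.3
  B: 0 + 2(160.1) = 320.3
  A: 411.4 (inert)

320 mol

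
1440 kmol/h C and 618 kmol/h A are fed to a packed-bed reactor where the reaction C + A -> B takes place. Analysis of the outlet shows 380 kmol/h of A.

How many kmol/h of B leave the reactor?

For A: n = n₀ − 1ξ → 380 = 618 − 1ξ, giving ξ = 238 kmol/h.
Outlet amounts (n = n₀ + ν ξ):
  C: 1440 − 1(238) = 1202
  A: 618 − 1(238) = 380
  B: 0 + 1(238) = 238

238 kmol/h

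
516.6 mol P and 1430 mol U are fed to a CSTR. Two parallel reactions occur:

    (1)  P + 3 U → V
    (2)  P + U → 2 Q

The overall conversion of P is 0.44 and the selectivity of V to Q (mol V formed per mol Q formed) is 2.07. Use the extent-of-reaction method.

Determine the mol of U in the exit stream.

837 mol

Conversion of P: P consumed = 0.44 × 516.6 = 227.3 mol = 1ξ₁ + 1ξ₂.
Selectivity: 1ξ₁ / (2ξ₂) = 2.07 → ξ₁ = 4.14 ξ₂.
Substitute: (1·4.14 + 1) ξ₂ = 227.3 → ξ₂ = 44.22 mol, ξ₁ = 183.1 mol.
Outlet amounts (n = n₀ + Σ ν·ξ):
  P: 516.6 − 1(183.1) − 1(44.22) = 289.3
  U: 1430 − 3(183.1) − 1(44.22) = 836.5
  V: 0 + 1(183.1) = 183.1
  Q: 0 + 2(44.22) = 88.45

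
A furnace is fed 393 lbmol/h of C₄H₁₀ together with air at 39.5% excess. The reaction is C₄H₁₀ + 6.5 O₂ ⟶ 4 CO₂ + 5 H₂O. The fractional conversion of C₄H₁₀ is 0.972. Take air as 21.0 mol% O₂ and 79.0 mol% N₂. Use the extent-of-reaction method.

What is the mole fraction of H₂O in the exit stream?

0.106

Stoichiometric O₂ = 6.5 × 393 = 2554 lbmol/h; O₂ fed = 2554 × 1.395 = 3564 lbmol/h.
N₂ fed = 3564 × 79/21 = 13410 lbmol/h.
Fuel reacted = 0.972 × 393 → ξ = 382 lbmol/h.
Outlet (n = n₀ + ν ξ):
  C₄H₁₀: 393 − 1(382) = 11
  O₂: 3564 − 6.5(382) = 1081
  N₂: 13410 (inert)
  CO₂: 0 + 4(382) = 1528
  H₂O: 0 + 5(382) = 1910
Total out = 17940 lbmol/h; y_H₂O = 1910 / 17940 = 0.1065.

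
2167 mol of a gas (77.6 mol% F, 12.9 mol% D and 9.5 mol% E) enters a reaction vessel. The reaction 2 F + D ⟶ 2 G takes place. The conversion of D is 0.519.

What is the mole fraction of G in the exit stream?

D reacted = 0.519 × 279.5 = 145.1 mol; ν_D = −1, so ξ = 145.1/1 = 145.1 mol.
Outlet amounts (n = n₀ + ν ξ):
  F: 1682 − 2(145.1) = 1391
  D: 279.5 − 1(145.1) = 134.5
  G: 0 + 2(145.1) = 290.2
  E: 205.9 (inert)
Total out = 2022 mol; y_G = 290.2 / 2022 = 0.1435.

0.144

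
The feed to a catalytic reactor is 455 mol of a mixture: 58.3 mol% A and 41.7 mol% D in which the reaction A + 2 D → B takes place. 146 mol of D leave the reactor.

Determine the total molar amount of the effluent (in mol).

For D: n = n₀ − 2ξ → 146 = 189.7 − 2ξ, giving ξ = 21.87 mol.
Outlet amounts (n = n₀ + ν ξ):
  A: 265.3 − 1(21.87) = 243.4
  D: 189.7 − 2(21.87) = 146
  B: 0 + 1(21.87) = 21.87
Total out = 243.4 + 146 + 21.87 = 411.3 mol.

411 mol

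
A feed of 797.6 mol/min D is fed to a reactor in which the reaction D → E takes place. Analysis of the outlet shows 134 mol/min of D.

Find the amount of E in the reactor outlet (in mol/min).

664 mol/min

For D: n = n₀ − 1ξ → 134 = 797.6 − 1ξ, giving ξ = 663.6 mol/min.
Outlet amounts (n = n₀ + ν ξ):
  D: 797.6 − 1(663.6) = 134
  E: 0 + 1(663.6) = 663.6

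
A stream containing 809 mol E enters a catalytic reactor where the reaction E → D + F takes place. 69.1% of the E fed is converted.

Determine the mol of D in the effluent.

E reacted = 0.691 × 809 = 559 mol; ν_E = −1, so ξ = 559/1 = 559 mol.
Outlet amounts (n = n₀ + ν ξ):
  E: 809 − 1(559) = 250
  D: 0 + 1(559) = 559
  F: 0 + 1(559) = 559

559 mol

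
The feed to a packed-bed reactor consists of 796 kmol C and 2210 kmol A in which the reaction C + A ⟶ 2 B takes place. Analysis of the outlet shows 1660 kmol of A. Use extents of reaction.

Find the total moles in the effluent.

For A: n = n₀ − 1ξ → 1660 = 2210 − 1ξ, giving ξ = 550 kmol.
Outlet amounts (n = n₀ + ν ξ):
  C: 796 − 1(550) = 246
  A: 2210 − 1(550) = 1660
  B: 0 + 2(550) = 1100
Total out = 246 + 1660 + 1100 = 3006 kmol.

3010 kmol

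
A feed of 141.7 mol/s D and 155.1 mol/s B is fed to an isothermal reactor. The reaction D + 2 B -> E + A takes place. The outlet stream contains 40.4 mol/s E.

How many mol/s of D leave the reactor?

For E: n = n₀ + 1ξ → 40.4 = 0 + 1ξ, giving ξ = 40.4 mol/s.
Outlet amounts (n = n₀ + ν ξ):
  D: 141.7 − 1(40.4) = 101.3
  B: 155.1 − 2(40.4) = 74.3
  E: 0 + 1(40.4) = 40.4
  A: 0 + 1(40.4) = 40.4

101 mol/s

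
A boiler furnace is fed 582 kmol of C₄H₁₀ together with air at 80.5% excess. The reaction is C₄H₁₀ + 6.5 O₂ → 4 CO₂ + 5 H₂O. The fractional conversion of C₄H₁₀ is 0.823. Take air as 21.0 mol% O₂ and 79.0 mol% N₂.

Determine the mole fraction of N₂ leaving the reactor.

0.76

Stoichiometric O₂ = 6.5 × 582 = 3783 kmol; O₂ fed = 3783 × 1.805 = 6828 kmol.
N₂ fed = 6828 × 79/21 = 25690 kmol.
Fuel reacted = 0.823 × 582 → ξ = 479 kmol.
Outlet (n = n₀ + ν ξ):
  C₄H₁₀: 582 − 1(479) = 103
  O₂: 6828 − 6.5(479) = 3715
  N₂: 25690 (inert)
  CO₂: 0 + 4(479) = 1916
  H₂O: 0 + 5(479) = 2395
Total out = 33820 kmol; y_N₂ = 25690 / 33820 = 0.7596.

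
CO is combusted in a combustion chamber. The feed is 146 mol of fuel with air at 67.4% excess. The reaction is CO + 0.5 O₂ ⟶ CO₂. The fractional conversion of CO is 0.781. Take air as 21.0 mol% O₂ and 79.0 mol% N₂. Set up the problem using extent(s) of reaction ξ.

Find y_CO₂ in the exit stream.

0.17

Stoichiometric O₂ = 0.5 × 146 = 73 mol; O₂ fed = 73 × 1.674 = 122.2 mol.
N₂ fed = 122.2 × 79/21 = 459.7 mol.
Fuel reacted = 0.781 × 146 → ξ = 114 mol.
Outlet (n = n₀ + ν ξ):
  CO: 146 − 1(114) = 31.97
  O₂: 122.2 − 0.5(114) = 65.19
  N₂: 459.7 (inert)
  CO₂: 0 + 1(114) = 114
Total out = 670.9 mol; y_CO₂ = 114 / 670.9 = 0.17.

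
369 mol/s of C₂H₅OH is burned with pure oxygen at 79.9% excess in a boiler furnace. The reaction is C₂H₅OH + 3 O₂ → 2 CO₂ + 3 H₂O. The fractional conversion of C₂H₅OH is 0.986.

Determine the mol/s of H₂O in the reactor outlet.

1090 mol/s

Stoichiometric O₂ = 3 × 369 = 1107 mol/s; O₂ fed = 1107 × 1.799 = 1991 mol/s.
Fuel reacted = 0.986 × 369 → ξ = 363.8 mol/s.
Outlet (n = n₀ + ν ξ):
  C₂H₅OH: 369 − 1(363.8) = 5.166
  O₂: 1991 − 3(363.8) = 900
  CO₂: 0 + 2(363.8) = 727.7
  H₂O: 0 + 3(363.8) = 1092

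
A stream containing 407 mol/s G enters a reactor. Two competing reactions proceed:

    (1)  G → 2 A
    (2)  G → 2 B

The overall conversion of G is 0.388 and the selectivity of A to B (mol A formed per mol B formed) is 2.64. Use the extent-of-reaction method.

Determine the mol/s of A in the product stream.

229 mol/s

Conversion of G: G consumed = 0.388 × 407 = 157.9 mol/s = 1ξ₁ + 1ξ₂.
Selectivity: 2ξ₁ / (2ξ₂) = 2.64 → ξ₁ = 2.64 ξ₂.
Substitute: (1·2.64 + 1) ξ₂ = 157.9 → ξ₂ = 43.38 mol/s, ξ₁ = 114.5 mol/s.
Outlet amounts (n = n₀ + Σ ν·ξ):
  G: 407 − 1(114.5) − 1(43.38) = 249.1
  A: 0 + 2(114.5) = 229.1
  B: 0 + 2(43.38) = 86.77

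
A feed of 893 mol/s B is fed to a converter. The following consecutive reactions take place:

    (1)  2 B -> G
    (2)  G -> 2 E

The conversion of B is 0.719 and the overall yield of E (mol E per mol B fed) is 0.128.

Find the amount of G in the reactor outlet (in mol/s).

Conversion of B: B consumed = 2ξ₁ = 0.719 × 893 → ξ₁ = 321 mol/s.
Yield of E: 2ξ₂ / 893 = 0.128 → ξ₂ = 57.15 mol/s.
Outlet amounts (n = n₀ + Σ ν·ξ):
  B: 893 − 2(321) = 250.9
  G: 0 + 1(321) − 1(57.15) = 263.9
  E: 0 + 2(57.15) = 114.3

264 mol/s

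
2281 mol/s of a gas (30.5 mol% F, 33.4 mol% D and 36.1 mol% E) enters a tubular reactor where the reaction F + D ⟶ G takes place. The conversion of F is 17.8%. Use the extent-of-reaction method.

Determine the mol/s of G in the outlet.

124 mol/s

F reacted = 0.178 × 695.7 = 123.8 mol/s; ν_F = −1, so ξ = 123.8/1 = 123.8 mol/s.
Outlet amounts (n = n₀ + ν ξ):
  F: 695.7 − 1(123.8) = 571.9
  D: 761.9 − 1(123.8) = 638
  G: 0 + 1(123.8) = 123.8
  E: 823.4 (inert)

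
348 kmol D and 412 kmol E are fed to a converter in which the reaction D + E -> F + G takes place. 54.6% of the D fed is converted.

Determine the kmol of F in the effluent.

190 kmol

D reacted = 0.546 × 348 = 190 kmol; ν_D = −1, so ξ = 190/1 = 190 kmol.
Outlet amounts (n = n₀ + ν ξ):
  D: 348 − 1(190) = 158
  E: 412 − 1(190) = 222
  F: 0 + 1(190) = 190
  G: 0 + 1(190) = 190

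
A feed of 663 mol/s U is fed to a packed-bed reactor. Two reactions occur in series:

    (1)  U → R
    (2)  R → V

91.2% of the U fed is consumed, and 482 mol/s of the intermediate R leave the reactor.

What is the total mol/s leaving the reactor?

Conversion of U: U consumed = 1ξ₁ = 0.912 × 663 → ξ₁ = 604.7 mol/s.
R balance: n_R = 0 + 1ξ₁ − 1ξ₂ = 482 → ξ₂ = (1·604.7 − 482)/1 = 122.7 mol/s.
Outlet amounts (n = n₀ + Σ ν·ξ):
  U: 663 − 1(604.7) = 58.34
  R: 0 + 1(604.7) − 1(122.7) = 482
  V: 0 + 1(122.7) = 122.7
Total out = 58.34 + 482 + 122.7 = 663 mol/s.

663 mol/s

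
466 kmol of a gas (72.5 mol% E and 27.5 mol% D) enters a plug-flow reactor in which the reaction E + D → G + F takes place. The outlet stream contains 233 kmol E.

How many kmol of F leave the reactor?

For E: n = n₀ − 1ξ → 233 = 337.9 − 1ξ, giving ξ = 104.9 kmol.
Outlet amounts (n = n₀ + ν ξ):
  E: 337.9 − 1(104.9) = 233
  D: 128.2 − 1(104.9) = 23.3
  G: 0 + 1(104.9) = 104.9
  F: 0 + 1(104.9) = 104.9

105 kmol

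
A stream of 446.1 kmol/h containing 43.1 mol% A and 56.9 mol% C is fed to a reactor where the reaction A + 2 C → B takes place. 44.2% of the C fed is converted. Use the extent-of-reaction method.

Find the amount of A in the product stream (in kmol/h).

136 kmol/h

C reacted = 0.442 × 253.8 = 112.2 kmol/h; ν_C = −2, so ξ = 112.2/2 = 56.1 kmol/h.
Outlet amounts (n = n₀ + ν ξ):
  A: 192.3 − 1(56.1) = 136.2
  C: 253.8 − 2(56.1) = 141.6
  B: 0 + 1(56.1) = 56.1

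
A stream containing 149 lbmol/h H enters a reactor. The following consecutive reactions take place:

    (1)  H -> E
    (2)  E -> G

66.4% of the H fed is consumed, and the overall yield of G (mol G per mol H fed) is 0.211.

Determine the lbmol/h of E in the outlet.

Conversion of H: H consumed = 1ξ₁ = 0.664 × 149 → ξ₁ = 98.94 lbmol/h.
Yield of G: 1ξ₂ / 149 = 0.211 → ξ₂ = 31.44 lbmol/h.
Outlet amounts (n = n₀ + Σ ν·ξ):
  H: 149 − 1(98.94) = 50.06
  E: 0 + 1(98.94) − 1(31.44) = 67.5
  G: 0 + 1(31.44) = 31.44

67.5 lbmol/h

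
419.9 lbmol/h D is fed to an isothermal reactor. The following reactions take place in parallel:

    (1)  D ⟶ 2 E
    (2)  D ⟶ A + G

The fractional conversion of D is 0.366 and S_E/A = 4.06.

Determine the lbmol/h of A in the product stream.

50.7 lbmol/h

Conversion of D: D consumed = 0.366 × 419.9 = 153.7 lbmol/h = 1ξ₁ + 1ξ₂.
Selectivity: 2ξ₁ / (1ξ₂) = 4.06 → ξ₁ = 2.03 ξ₂.
Substitute: (1·2.03 + 1) ξ₂ = 153.7 → ξ₂ = 50.72 lbmol/h, ξ₁ = 103 lbmol/h.
Outlet amounts (n = n₀ + Σ ν·ξ):
  D: 419.9 − 1(103) − 1(50.72) = 266.2
  E: 0 + 2(103) = 205.9
  A: 0 + 1(50.72) = 50.72
  G: 0 + 1(50.72) = 50.72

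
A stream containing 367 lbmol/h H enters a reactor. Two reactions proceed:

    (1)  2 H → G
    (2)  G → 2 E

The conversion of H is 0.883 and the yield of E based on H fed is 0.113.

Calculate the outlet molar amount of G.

141 lbmol/h

Conversion of H: H consumed = 2ξ₁ = 0.883 × 367 → ξ₁ = 162 lbmol/h.
Yield of E: 2ξ₂ / 367 = 0.113 → ξ₂ = 20.74 lbmol/h.
Outlet amounts (n = n₀ + Σ ν·ξ):
  H: 367 − 2(162) = 42.94
  G: 0 + 1(162) − 1(20.74) = 141.3
  E: 0 + 2(20.74) = 41.47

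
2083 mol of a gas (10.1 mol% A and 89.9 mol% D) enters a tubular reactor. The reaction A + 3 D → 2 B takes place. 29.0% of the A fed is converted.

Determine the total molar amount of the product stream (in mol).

A reacted = 0.29 × 210.4 = 61.01 mol; ν_A = −1, so ξ = 61.01/1 = 61.01 mol.
Outlet amounts (n = n₀ + ν ξ):
  A: 210.4 − 1(61.01) = 149.4
  D: 1873 − 3(61.01) = 1690
  B: 0 + 2(61.01) = 122
Total out = 149.4 + 1690 + 122 = 1961 mol.

1960 mol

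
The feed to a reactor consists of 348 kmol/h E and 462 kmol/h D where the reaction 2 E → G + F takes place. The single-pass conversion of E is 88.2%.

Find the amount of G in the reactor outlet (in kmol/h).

E reacted = 0.882 × 348 = 306.9 kmol/h; ν_E = −2, so ξ = 306.9/2 = 153.5 kmol/h.
Outlet amounts (n = n₀ + ν ξ):
  E: 348 − 2(153.5) = 41.06
  G: 0 + 1(153.5) = 153.5
  F: 0 + 1(153.5) = 153.5
  D: 462 (inert)

153 kmol/h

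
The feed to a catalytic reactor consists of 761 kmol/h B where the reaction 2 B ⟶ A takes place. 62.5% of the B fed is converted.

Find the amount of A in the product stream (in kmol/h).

238 kmol/h

B reacted = 0.625 × 761 = 475.6 kmol/h; ν_B = −2, so ξ = 475.6/2 = 237.8 kmol/h.
Outlet amounts (n = n₀ + ν ξ):
  B: 761 − 2(237.8) = 285.4
  A: 0 + 1(237.8) = 237.8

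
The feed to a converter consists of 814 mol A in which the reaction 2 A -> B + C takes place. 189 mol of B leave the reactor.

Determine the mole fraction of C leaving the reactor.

For B: n = n₀ + 1ξ → 189 = 0 + 1ξ, giving ξ = 189 mol.
Outlet amounts (n = n₀ + ν ξ):
  A: 814 − 2(189) = 436
  B: 0 + 1(189) = 189
  C: 0 + 1(189) = 189
Total out = 814 mol; y_C = 189 / 814 = 0.2322.

0.232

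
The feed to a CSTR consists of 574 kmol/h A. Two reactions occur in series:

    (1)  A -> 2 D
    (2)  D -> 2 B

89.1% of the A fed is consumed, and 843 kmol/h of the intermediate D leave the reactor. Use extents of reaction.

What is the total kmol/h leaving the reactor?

1270 kmol/h

Conversion of A: A consumed = 1ξ₁ = 0.891 × 574 → ξ₁ = 511.4 kmol/h.
D balance: n_D = 0 + 2ξ₁ − 1ξ₂ = 843 → ξ₂ = (2·511.4 − 843)/1 = 179.9 kmol/h.
Outlet amounts (n = n₀ + Σ ν·ξ):
  A: 574 − 1(511.4) = 62.57
  D: 0 + 2(511.4) − 1(179.9) = 843
  B: 0 + 2(179.9) = 359.7
Total out = 62.57 + 843 + 359.7 = 1265 kmol/h.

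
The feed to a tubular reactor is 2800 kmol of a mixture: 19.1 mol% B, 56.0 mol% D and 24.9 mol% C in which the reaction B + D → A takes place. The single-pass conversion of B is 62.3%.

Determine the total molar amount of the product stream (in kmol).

B reacted = 0.623 × 534.8 = 333.2 kmol; ν_B = −1, so ξ = 333.2/1 = 333.2 kmol.
Outlet amounts (n = n₀ + ν ξ):
  B: 534.8 − 1(333.2) = 201.6
  D: 1568 − 1(333.2) = 1235
  A: 0 + 1(333.2) = 333.2
  C: 697.2 (inert)
Total out = 201.6 + 1235 + 333.2 + 697.2 = 2467 kmol.

2470 kmol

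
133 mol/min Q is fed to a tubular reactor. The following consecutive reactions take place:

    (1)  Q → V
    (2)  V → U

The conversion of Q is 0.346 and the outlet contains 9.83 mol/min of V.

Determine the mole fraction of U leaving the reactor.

0.272

Conversion of Q: Q consumed = 1ξ₁ = 0.346 × 133 → ξ₁ = 46.02 mol/min.
V balance: n_V = 0 + 1ξ₁ − 1ξ₂ = 9.83 → ξ₂ = (1·46.02 − 9.83)/1 = 36.19 mol/min.
Outlet amounts (n = n₀ + Σ ν·ξ):
  Q: 133 − 1(46.02) = 86.98
  V: 0 + 1(46.02) − 1(36.19) = 9.83
  U: 0 + 1(36.19) = 36.19
Total out = 133 mol/min; y_U = 36.19 / 133 = 0.2721.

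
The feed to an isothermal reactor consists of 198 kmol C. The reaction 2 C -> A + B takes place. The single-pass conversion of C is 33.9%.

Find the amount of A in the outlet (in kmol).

C reacted = 0.339 × 198 = 67.12 kmol; ν_C = −2, so ξ = 67.12/2 = 33.56 kmol.
Outlet amounts (n = n₀ + ν ξ):
  C: 198 − 2(33.56) = 130.9
  A: 0 + 1(33.56) = 33.56
  B: 0 + 1(33.56) = 33.56

33.6 kmol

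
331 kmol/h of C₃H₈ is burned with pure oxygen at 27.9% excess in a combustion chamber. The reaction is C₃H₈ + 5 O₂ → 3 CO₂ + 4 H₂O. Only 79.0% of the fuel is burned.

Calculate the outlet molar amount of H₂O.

1050 kmol/h

Stoichiometric O₂ = 5 × 331 = 1655 kmol/h; O₂ fed = 1655 × 1.279 = 2117 kmol/h.
Fuel reacted = 0.79 × 331 → ξ = 261.5 kmol/h.
Outlet (n = n₀ + ν ξ):
  C₃H₈: 331 − 1(261.5) = 69.51
  O₂: 2117 − 5(261.5) = 809.3
  CO₂: 0 + 3(261.5) = 784.5
  H₂O: 0 + 4(261.5) = 1046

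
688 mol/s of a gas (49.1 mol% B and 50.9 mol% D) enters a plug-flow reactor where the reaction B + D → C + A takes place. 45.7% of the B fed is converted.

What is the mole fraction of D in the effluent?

B reacted = 0.457 × 337.8 = 154.4 mol/s; ν_B = −1, so ξ = 154.4/1 = 154.4 mol/s.
Outlet amounts (n = n₀ + ν ξ):
  B: 337.8 − 1(154.4) = 183.4
  D: 350.2 − 1(154.4) = 195.8
  C: 0 + 1(154.4) = 154.4
  A: 0 + 1(154.4) = 154.4
Total out = 688 mol/s; y_D = 195.8 / 688 = 0.2846.

0.285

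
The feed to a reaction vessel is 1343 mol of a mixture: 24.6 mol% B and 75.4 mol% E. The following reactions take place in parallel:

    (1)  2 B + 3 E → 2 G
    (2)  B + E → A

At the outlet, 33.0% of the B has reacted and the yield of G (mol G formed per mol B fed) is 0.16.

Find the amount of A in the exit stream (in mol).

Yield of G: 2ξ₁ / 330.4 = 0.16 → ξ₁ = 26.43 mol.
Conversion of B: 2ξ₁ + 1ξ₂ = 0.33 × 330.4 = 109 → ξ₂ = 56.16 mol.
Outlet amounts (n = n₀ + Σ ν·ξ):
  B: 330.4 − 2(26.43) − 1(56.16) = 221.4
  E: 1013 − 3(26.43) − 1(56.16) = 877.2
  G: 0 + 2(26.43) = 52.86
  A: 0 + 1(56.16) = 56.16

56.2 mol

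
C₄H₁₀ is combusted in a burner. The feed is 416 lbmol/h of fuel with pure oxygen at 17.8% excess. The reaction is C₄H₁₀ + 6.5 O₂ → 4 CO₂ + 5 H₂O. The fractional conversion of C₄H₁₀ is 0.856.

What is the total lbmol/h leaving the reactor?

Stoichiometric O₂ = 6.5 × 416 = 2704 lbmol/h; O₂ fed = 2704 × 1.178 = 3185 lbmol/h.
Fuel reacted = 0.856 × 416 → ξ = 356.1 lbmol/h.
Outlet (n = n₀ + ν ξ):
  C₄H₁₀: 416 − 1(356.1) = 59.9
  O₂: 3185 − 6.5(356.1) = 870.7
  CO₂: 0 + 4(356.1) = 1424
  H₂O: 0 + 5(356.1) = 1780
Total out = 59.9 + 870.7 + 1424 + 1780 = 4135 lbmol/h.

4140 lbmol/h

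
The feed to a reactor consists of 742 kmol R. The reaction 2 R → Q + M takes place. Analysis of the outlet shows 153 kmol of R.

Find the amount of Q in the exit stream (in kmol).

For R: n = n₀ − 2ξ → 153 = 742 − 2ξ, giving ξ = 294.5 kmol.
Outlet amounts (n = n₀ + ν ξ):
  R: 742 − 2(294.5) = 153
  Q: 0 + 1(294.5) = 294.5
  M: 0 + 1(294.5) = 294.5

294 kmol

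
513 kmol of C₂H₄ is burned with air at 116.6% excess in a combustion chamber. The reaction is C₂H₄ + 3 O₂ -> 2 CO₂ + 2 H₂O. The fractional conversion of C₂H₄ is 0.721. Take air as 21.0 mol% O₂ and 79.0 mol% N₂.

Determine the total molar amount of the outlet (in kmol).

Stoichiometric O₂ = 3 × 513 = 1539 kmol; O₂ fed = 1539 × 2.166 = 3333 kmol.
N₂ fed = 3333 × 79/21 = 12540 kmol.
Fuel reacted = 0.721 × 513 → ξ = 369.9 kmol.
Outlet (n = n₀ + ν ξ):
  C₂H₄: 513 − 1(369.9) = 143.1
  O₂: 3333 − 3(369.9) = 2224
  N₂: 12540 (inert)
  CO₂: 0 + 2(369.9) = 739.7
  H₂O: 0 + 2(369.9) = 739.7
Total out = 143.1 + 2224 + 12540 + 739.7 + 739.7 = 16390 kmol.

16400 kmol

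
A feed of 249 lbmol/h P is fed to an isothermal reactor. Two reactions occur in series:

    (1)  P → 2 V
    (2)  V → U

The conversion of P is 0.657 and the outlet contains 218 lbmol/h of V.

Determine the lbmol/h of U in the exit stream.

109 lbmol/h

Conversion of P: P consumed = 1ξ₁ = 0.657 × 249 → ξ₁ = 163.6 lbmol/h.
V balance: n_V = 0 + 2ξ₁ − 1ξ₂ = 218 → ξ₂ = (2·163.6 − 218)/1 = 109.2 lbmol/h.
Outlet amounts (n = n₀ + Σ ν·ξ):
  P: 249 − 1(163.6) = 85.41
  V: 0 + 2(163.6) − 1(109.2) = 218
  U: 0 + 1(109.2) = 109.2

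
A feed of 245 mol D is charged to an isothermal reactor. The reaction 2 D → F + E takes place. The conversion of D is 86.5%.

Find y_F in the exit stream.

D reacted = 0.865 × 245 = 211.9 mol; ν_D = −2, so ξ = 211.9/2 = 106 mol.
Outlet amounts (n = n₀ + ν ξ):
  D: 245 − 2(106) = 33.07
  F: 0 + 1(106) = 106
  E: 0 + 1(106) = 106
Total out = 245 mol; y_F = 106 / 245 = 0.4325.

0.432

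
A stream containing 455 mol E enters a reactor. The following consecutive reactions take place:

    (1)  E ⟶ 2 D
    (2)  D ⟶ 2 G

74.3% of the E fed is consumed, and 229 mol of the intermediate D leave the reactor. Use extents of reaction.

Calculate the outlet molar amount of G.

894 mol

Conversion of E: E consumed = 1ξ₁ = 0.743 × 455 → ξ₁ = 338.1 mol.
D balance: n_D = 0 + 2ξ₁ − 1ξ₂ = 229 → ξ₂ = (2·338.1 − 229)/1 = 447.1 mol.
Outlet amounts (n = n₀ + Σ ν·ξ):
  E: 455 − 1(338.1) = 116.9
  D: 0 + 2(338.1) − 1(447.1) = 229
  G: 0 + 2(447.1) = 894.3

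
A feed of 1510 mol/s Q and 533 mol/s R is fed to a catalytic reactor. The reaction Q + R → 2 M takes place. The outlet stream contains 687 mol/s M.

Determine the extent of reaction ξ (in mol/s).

For M: n = n₀ + 2ξ → 687 = 0 + 2ξ, giving ξ = 343.5 mol/s.
Outlet amounts (n = n₀ + ν ξ):
  Q: 1510 − 1(343.5) = 1166
  R: 533 − 1(343.5) = 189.5
  M: 0 + 2(343.5) = 687

ξ = 344 mol/s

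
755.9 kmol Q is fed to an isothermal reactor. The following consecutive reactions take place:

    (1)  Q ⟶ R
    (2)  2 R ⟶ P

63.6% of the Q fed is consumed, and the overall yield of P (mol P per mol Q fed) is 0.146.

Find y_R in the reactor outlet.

Conversion of Q: Q consumed = 1ξ₁ = 0.636 × 755.9 → ξ₁ = 480.8 kmol.
Yield of P: 1ξ₂ / 755.9 = 0.146 → ξ₂ = 110.4 kmol.
Outlet amounts (n = n₀ + Σ ν·ξ):
  Q: 755.9 − 1(480.8) = 275.1
  R: 0 + 1(480.8) − 2(110.4) = 260
  P: 0 + 1(110.4) = 110.4
Total out = 645.5 kmol; y_R = 260 / 645.5 = 0.4028.

0.403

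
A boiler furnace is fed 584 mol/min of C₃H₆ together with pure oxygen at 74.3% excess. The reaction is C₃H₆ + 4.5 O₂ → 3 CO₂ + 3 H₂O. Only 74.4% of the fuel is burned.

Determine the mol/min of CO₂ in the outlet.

Stoichiometric O₂ = 4.5 × 584 = 2628 mol/min; O₂ fed = 2628 × 1.743 = 4581 mol/min.
Fuel reacted = 0.744 × 584 → ξ = 434.5 mol/min.
Outlet (n = n₀ + ν ξ):
  C₃H₆: 584 − 1(434.5) = 149.5
  O₂: 4581 − 4.5(434.5) = 2625
  CO₂: 0 + 3(434.5) = 1303
  H₂O: 0 + 3(434.5) = 1303

1300 mol/min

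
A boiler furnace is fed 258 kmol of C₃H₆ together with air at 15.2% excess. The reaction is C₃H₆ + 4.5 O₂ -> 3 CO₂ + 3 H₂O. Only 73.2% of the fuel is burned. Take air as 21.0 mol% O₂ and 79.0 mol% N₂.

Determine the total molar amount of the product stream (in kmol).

Stoichiometric O₂ = 4.5 × 258 = 1161 kmol; O₂ fed = 1161 × 1.152 = 1337 kmol.
N₂ fed = 1337 × 79/21 = 5031 kmol.
Fuel reacted = 0.732 × 258 → ξ = 188.9 kmol.
Outlet (n = n₀ + ν ξ):
  C₃H₆: 258 − 1(188.9) = 69.14
  O₂: 1337 − 4.5(188.9) = 487.6
  N₂: 5031 (inert)
  CO₂: 0 + 3(188.9) = 566.6
  H₂O: 0 + 3(188.9) = 566.6
Total out = 69.14 + 487.6 + 5031 + 566.6 + 566.6 = 6721 kmol.

6720 kmol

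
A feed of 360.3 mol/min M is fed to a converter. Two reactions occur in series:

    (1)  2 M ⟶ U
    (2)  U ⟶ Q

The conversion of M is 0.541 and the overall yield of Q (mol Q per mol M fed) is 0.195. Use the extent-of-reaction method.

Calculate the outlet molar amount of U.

27.2 mol/min

Conversion of M: M consumed = 2ξ₁ = 0.541 × 360.3 → ξ₁ = 97.46 mol/min.
Yield of Q: 1ξ₂ / 360.3 = 0.195 → ξ₂ = 70.26 mol/min.
Outlet amounts (n = n₀ + Σ ν·ξ):
  M: 360.3 − 2(97.46) = 165.4
  U: 0 + 1(97.46) − 1(70.26) = 27.2
  Q: 0 + 1(70.26) = 70.26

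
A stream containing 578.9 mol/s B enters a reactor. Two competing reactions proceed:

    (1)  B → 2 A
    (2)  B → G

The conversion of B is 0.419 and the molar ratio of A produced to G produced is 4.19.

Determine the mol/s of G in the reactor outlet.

78.4 mol/s

Conversion of B: B consumed = 0.419 × 578.9 = 242.6 mol/s = 1ξ₁ + 1ξ₂.
Selectivity: 2ξ₁ / (1ξ₂) = 4.19 → ξ₁ = 2.095 ξ₂.
Substitute: (1·2.095 + 1) ξ₂ = 242.6 → ξ₂ = 78.37 mol/s, ξ₁ = 164.2 mol/s.
Outlet amounts (n = n₀ + Σ ν·ξ):
  B: 578.9 − 1(164.2) − 1(78.37) = 336.3
  A: 0 + 2(164.2) = 328.4
  G: 0 + 1(78.37) = 78.37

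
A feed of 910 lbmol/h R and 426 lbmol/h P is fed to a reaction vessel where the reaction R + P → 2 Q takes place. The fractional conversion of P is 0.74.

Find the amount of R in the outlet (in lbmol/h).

P reacted = 0.74 × 426 = 315.2 lbmol/h; ν_P = −1, so ξ = 315.2/1 = 315.2 lbmol/h.
Outlet amounts (n = n₀ + ν ξ):
  R: 910 − 1(315.2) = 594.8
  P: 426 − 1(315.2) = 110.8
  Q: 0 + 2(315.2) = 630.5

595 lbmol/h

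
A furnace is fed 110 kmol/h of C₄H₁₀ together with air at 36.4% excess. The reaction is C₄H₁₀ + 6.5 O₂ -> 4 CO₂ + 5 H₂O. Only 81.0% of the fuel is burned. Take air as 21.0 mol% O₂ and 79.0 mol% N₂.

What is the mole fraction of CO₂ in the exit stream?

Stoichiometric O₂ = 6.5 × 110 = 715 kmol/h; O₂ fed = 715 × 1.364 = 975.3 kmol/h.
N₂ fed = 975.3 × 79/21 = 3669 kmol/h.
Fuel reacted = 0.81 × 110 → ξ = 89.1 kmol/h.
Outlet (n = n₀ + ν ξ):
  C₄H₁₀: 110 − 1(89.1) = 20.9
  O₂: 975.3 − 6.5(89.1) = 396.1
  N₂: 3669 (inert)
  CO₂: 0 + 4(89.1) = 356.4
  H₂O: 0 + 5(89.1) = 445.5
Total out = 4888 kmol/h; y_CO₂ = 356.4 / 4888 = 0.07292.

0.0729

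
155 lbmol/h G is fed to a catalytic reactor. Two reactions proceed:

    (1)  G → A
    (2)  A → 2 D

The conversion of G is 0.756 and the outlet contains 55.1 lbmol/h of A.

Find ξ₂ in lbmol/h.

ξ₂ = 62.1 lbmol/h

Conversion of G: G consumed = 1ξ₁ = 0.756 × 155 → ξ₁ = 117.2 lbmol/h.
A balance: n_A = 0 + 1ξ₁ − 1ξ₂ = 55.1 → ξ₂ = (1·117.2 − 55.1)/1 = 62.08 lbmol/h.
Outlet amounts (n = n₀ + Σ ν·ξ):
  G: 155 − 1(117.2) = 37.82
  A: 0 + 1(117.2) − 1(62.08) = 55.1
  D: 0 + 2(62.08) = 124.2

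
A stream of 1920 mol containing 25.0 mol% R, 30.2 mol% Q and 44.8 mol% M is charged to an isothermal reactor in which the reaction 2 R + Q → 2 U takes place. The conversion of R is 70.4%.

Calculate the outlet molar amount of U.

338 mol

R reacted = 0.704 × 480 = 337.9 mol; ν_R = −2, so ξ = 337.9/2 = 169 mol.
Outlet amounts (n = n₀ + ν ξ):
  R: 480 − 2(169) = 142.1
  Q: 579.8 − 1(169) = 410.9
  U: 0 + 2(169) = 337.9
  M: 860.2 (inert)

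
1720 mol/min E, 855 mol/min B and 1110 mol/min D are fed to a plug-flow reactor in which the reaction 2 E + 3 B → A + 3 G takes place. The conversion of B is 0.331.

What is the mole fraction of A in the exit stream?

0.0263

B reacted = 0.331 × 855 = 283 mol/min; ν_B = −3, so ξ = 283/3 = 94.33 mol/min.
Outlet amounts (n = n₀ + ν ξ):
  E: 1720 − 2(94.33) = 1531
  B: 855 − 3(94.33) = 572
  A: 0 + 1(94.33) = 94.33
  G: 0 + 3(94.33) = 283
  D: 1110 (inert)
Total out = 3591 mol/min; y_A = 94.33 / 3591 = 0.02627.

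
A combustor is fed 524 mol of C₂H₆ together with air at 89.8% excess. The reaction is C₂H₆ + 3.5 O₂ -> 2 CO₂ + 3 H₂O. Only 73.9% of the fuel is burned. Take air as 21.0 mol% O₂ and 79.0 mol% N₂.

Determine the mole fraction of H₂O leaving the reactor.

Stoichiometric O₂ = 3.5 × 524 = 1834 mol; O₂ fed = 1834 × 1.898 = 3481 mol.
N₂ fed = 3481 × 79/21 = 13090 mol.
Fuel reacted = 0.739 × 524 → ξ = 387.2 mol.
Outlet (n = n₀ + ν ξ):
  C₂H₆: 524 − 1(387.2) = 136.8
  O₂: 3481 − 3.5(387.2) = 2126
  N₂: 13090 (inert)
  CO₂: 0 + 2(387.2) = 774.5
  H₂O: 0 + 3(387.2) = 1162
Total out = 17290 mol; y_H₂O = 1162 / 17290 = 0.06718.

0.0672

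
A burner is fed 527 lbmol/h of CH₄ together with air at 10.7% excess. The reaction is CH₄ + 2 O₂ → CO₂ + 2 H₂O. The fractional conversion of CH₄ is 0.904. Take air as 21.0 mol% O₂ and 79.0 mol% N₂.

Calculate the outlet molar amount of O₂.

214 lbmol/h

Stoichiometric O₂ = 2 × 527 = 1054 lbmol/h; O₂ fed = 1054 × 1.107 = 1167 lbmol/h.
N₂ fed = 1167 × 79/21 = 4389 lbmol/h.
Fuel reacted = 0.904 × 527 → ξ = 476.4 lbmol/h.
Outlet (n = n₀ + ν ξ):
  CH₄: 527 − 1(476.4) = 50.59
  O₂: 1167 − 2(476.4) = 214
  N₂: 4389 (inert)
  CO₂: 0 + 1(476.4) = 476.4
  H₂O: 0 + 2(476.4) = 952.8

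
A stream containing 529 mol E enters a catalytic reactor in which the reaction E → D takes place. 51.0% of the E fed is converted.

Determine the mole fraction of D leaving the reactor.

E reacted = 0.51 × 529 = 269.8 mol; ν_E = −1, so ξ = 269.8/1 = 269.8 mol.
Outlet amounts (n = n₀ + ν ξ):
  E: 529 − 1(269.8) = 259.2
  D: 0 + 1(269.8) = 269.8
Total out = 529 mol; y_D = 269.8 / 529 = 0.51.

0.51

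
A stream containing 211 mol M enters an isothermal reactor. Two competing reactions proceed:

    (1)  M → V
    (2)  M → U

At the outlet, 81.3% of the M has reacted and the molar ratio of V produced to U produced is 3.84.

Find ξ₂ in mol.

ξ₂ = 35.4 mol

Conversion of M: M consumed = 0.813 × 211 = 171.5 mol = 1ξ₁ + 1ξ₂.
Selectivity: 1ξ₁ / (1ξ₂) = 3.84 → ξ₁ = 3.84 ξ₂.
Substitute: (1·3.84 + 1) ξ₂ = 171.5 → ξ₂ = 35.44 mol, ξ₁ = 136.1 mol.
Outlet amounts (n = n₀ + Σ ν·ξ):
  M: 211 − 1(136.1) − 1(35.44) = 39.46
  V: 0 + 1(136.1) = 136.1
  U: 0 + 1(35.44) = 35.44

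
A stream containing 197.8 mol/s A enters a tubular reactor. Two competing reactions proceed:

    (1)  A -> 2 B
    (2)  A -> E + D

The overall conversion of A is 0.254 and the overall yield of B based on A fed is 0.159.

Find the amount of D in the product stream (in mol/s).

34.5 mol/s

Yield of B: 2ξ₁ / 197.8 = 0.159 → ξ₁ = 15.73 mol/s.
Conversion of A: 1ξ₁ + 1ξ₂ = 0.254 × 197.8 = 50.24 → ξ₂ = 34.52 mol/s.
Outlet amounts (n = n₀ + Σ ν·ξ):
  A: 197.8 − 1(15.73) − 1(34.52) = 147.6
  B: 0 + 2(15.73) = 31.45
  E: 0 + 1(34.52) = 34.52
  D: 0 + 1(34.52) = 34.52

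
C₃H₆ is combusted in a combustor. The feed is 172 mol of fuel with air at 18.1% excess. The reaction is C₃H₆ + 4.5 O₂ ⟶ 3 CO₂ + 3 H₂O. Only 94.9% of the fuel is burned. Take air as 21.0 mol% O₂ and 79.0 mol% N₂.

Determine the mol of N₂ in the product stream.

3440 mol

Stoichiometric O₂ = 4.5 × 172 = 774 mol; O₂ fed = 774 × 1.181 = 914.1 mol.
N₂ fed = 914.1 × 79/21 = 3439 mol.
Fuel reacted = 0.949 × 172 → ξ = 163.2 mol.
Outlet (n = n₀ + ν ξ):
  C₃H₆: 172 − 1(163.2) = 8.772
  O₂: 914.1 − 4.5(163.2) = 179.6
  N₂: 3439 (inert)
  CO₂: 0 + 3(163.2) = 489.7
  H₂O: 0 + 3(163.2) = 489.7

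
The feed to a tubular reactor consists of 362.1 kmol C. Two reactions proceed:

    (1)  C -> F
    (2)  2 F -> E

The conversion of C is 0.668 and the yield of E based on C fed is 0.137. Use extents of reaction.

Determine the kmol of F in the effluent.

143 kmol

Conversion of C: C consumed = 1ξ₁ = 0.668 × 362.1 → ξ₁ = 241.9 kmol.
Yield of E: 1ξ₂ / 362.1 = 0.137 → ξ₂ = 49.61 kmol.
Outlet amounts (n = n₀ + Σ ν·ξ):
  C: 362.1 − 1(241.9) = 120.2
  F: 0 + 1(241.9) − 2(49.61) = 142.7
  E: 0 + 1(49.61) = 49.61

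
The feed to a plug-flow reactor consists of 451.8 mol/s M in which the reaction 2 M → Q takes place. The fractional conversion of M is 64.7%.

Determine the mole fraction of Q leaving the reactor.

0.478

M reacted = 0.647 × 451.8 = 292.3 mol/s; ν_M = −2, so ξ = 292.3/2 = 146.2 mol/s.
Outlet amounts (n = n₀ + ν ξ):
  M: 451.8 − 2(146.2) = 159.5
  Q: 0 + 1(146.2) = 146.2
Total out = 305.6 mol/s; y_Q = 146.2 / 305.6 = 0.4782.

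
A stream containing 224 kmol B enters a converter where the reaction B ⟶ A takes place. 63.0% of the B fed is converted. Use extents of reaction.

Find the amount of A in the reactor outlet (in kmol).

B reacted = 0.63 × 224 = 141.1 kmol; ν_B = −1, so ξ = 141.1/1 = 141.1 kmol.
Outlet amounts (n = n₀ + ν ξ):
  B: 224 − 1(141.1) = 82.88
  A: 0 + 1(141.1) = 141.1

141 kmol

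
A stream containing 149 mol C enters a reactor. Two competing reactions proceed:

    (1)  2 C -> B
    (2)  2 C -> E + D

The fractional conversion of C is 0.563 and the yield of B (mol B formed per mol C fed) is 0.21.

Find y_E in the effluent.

Yield of B: 1ξ₁ / 149 = 0.21 → ξ₁ = 31.29 mol.
Conversion of C: 2ξ₁ + 2ξ₂ = 0.563 × 149 = 83.89 → ξ₂ = 10.65 mol.
Outlet amounts (n = n₀ + Σ ν·ξ):
  C: 149 − 2(31.29) − 2(10.65) = 65.11
  B: 0 + 1(31.29) = 31.29
  E: 0 + 1(10.65) = 10.65
  D: 0 + 1(10.65) = 10.65
Total out = 117.7 mol; y_E = 10.65 / 117.7 = 0.09051.

0.0905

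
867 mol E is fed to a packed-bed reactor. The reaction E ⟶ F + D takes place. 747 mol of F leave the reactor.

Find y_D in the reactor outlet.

0.463

For F: n = n₀ + 1ξ → 747 = 0 + 1ξ, giving ξ = 747 mol.
Outlet amounts (n = n₀ + ν ξ):
  E: 867 − 1(747) = 120
  F: 0 + 1(747) = 747
  D: 0 + 1(747) = 747
Total out = 1614 mol; y_D = 747 / 1614 = 0.4628.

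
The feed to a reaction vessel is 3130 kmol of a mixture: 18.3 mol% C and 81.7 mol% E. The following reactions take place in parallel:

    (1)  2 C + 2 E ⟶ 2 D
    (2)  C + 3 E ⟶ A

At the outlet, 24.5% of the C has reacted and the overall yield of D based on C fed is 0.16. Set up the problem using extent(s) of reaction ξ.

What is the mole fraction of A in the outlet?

0.0168

Yield of D: 2ξ₁ / 572.8 = 0.16 → ξ₁ = 45.82 kmol.
Conversion of C: 2ξ₁ + 1ξ₂ = 0.245 × 572.8 = 140.3 → ξ₂ = 48.69 kmol.
Outlet amounts (n = n₀ + Σ ν·ξ):
  C: 572.8 − 2(45.82) − 1(48.69) = 432.5
  E: 2557 − 2(45.82) − 3(48.69) = 2320
  D: 0 + 2(45.82) = 91.65
  A: 0 + 1(48.69) = 48.69
Total out = 2892 kmol; y_A = 48.69 / 2892 = 0.01683.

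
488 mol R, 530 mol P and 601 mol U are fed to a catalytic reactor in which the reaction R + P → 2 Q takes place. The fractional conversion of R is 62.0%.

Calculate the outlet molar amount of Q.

R reacted = 0.62 × 488 = 302.6 mol; ν_R = −1, so ξ = 302.6/1 = 302.6 mol.
Outlet amounts (n = n₀ + ν ξ):
  R: 488 − 1(302.6) = 185.4
  P: 530 − 1(302.6) = 227.4
  Q: 0 + 2(302.6) = 605.1
  U: 601 (inert)

605 mol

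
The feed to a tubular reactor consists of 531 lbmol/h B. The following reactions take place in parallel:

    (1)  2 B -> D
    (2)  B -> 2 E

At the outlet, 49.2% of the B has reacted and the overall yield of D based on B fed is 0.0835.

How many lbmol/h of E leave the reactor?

Yield of D: 1ξ₁ / 531 = 0.0835 → ξ₁ = 44.34 lbmol/h.
Conversion of B: 2ξ₁ + 1ξ₂ = 0.492 × 531 = 261.3 → ξ₂ = 172.6 lbmol/h.
Outlet amounts (n = n₀ + Σ ν·ξ):
  B: 531 − 2(44.34) − 1(172.6) = 269.7
  D: 0 + 1(44.34) = 44.34
  E: 0 + 2(172.6) = 345.1

345 lbmol/h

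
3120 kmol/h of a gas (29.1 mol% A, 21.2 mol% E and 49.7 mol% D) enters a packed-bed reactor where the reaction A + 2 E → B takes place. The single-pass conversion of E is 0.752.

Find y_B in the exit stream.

0.0948

E reacted = 0.752 × 661.4 = 497.4 kmol/h; ν_E = −2, so ξ = 497.4/2 = 248.7 kmol/h.
Outlet amounts (n = n₀ + ν ξ):
  A: 907.9 − 1(248.7) = 659.2
  E: 661.4 − 2(248.7) = 164
  B: 0 + 1(248.7) = 248.7
  D: 1551 (inert)
Total out = 2623 kmol/h; y_B = 248.7 / 2623 = 0.09483.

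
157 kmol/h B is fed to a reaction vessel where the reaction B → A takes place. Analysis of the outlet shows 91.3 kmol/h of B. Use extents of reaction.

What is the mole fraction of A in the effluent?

For B: n = n₀ − 1ξ → 91.3 = 157 − 1ξ, giving ξ = 65.7 kmol/h.
Outlet amounts (n = n₀ + ν ξ):
  B: 157 − 1(65.7) = 91.3
  A: 0 + 1(65.7) = 65.7
Total out = 157 kmol/h; y_A = 65.7 / 157 = 0.4185.

0.418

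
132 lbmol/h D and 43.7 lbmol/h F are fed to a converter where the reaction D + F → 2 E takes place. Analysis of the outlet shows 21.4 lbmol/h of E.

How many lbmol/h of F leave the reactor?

For E: n = n₀ + 2ξ → 21.4 = 0 + 2ξ, giving ξ = 10.7 lbmol/h.
Outlet amounts (n = n₀ + ν ξ):
  D: 132 − 1(10.7) = 121.3
  F: 43.7 − 1(10.7) = 33
  E: 0 + 2(10.7) = 21.4

33 lbmol/h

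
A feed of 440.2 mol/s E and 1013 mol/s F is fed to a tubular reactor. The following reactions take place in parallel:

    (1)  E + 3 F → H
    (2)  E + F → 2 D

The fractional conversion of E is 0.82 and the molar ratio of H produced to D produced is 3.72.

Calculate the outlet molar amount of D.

85.5 mol/s

Conversion of E: E consumed = 0.82 × 440.2 = 361 mol/s = 1ξ₁ + 1ξ₂.
Selectivity: 1ξ₁ / (2ξ₂) = 3.72 → ξ₁ = 7.44 ξ₂.
Substitute: (1·7.44 + 1) ξ₂ = 361 → ξ₂ = 42.77 mol/s, ξ₁ = 318.2 mol/s.
Outlet amounts (n = n₀ + Σ ν·ξ):
  E: 440.2 − 1(318.2) − 1(42.77) = 79.24
  F: 1013 − 3(318.2) − 1(42.77) = 15.64
  H: 0 + 1(318.2) = 318.2
  D: 0 + 2(42.77) = 85.54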